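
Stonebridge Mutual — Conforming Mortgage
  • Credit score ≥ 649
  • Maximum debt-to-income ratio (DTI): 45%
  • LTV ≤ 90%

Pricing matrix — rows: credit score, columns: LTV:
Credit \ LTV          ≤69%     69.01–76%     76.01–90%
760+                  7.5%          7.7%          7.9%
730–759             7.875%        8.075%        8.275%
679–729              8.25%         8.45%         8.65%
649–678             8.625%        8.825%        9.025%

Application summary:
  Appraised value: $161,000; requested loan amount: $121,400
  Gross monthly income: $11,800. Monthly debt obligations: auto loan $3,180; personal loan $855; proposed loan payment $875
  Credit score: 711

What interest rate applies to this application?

Credit score 711 ≥ 649; Total monthly debts = (3,180 + 855 + 875) = 4,910. DTI = 4,910/11,800 = 41.6% ≤ 45%
LTV: 121,400 ÷ 161,000 = 75.4%, within 90% cap
Row: 711 falls in 679–729. Column: 75.4% falls in 69.01–76%. Rate = 8.45%.

8.45%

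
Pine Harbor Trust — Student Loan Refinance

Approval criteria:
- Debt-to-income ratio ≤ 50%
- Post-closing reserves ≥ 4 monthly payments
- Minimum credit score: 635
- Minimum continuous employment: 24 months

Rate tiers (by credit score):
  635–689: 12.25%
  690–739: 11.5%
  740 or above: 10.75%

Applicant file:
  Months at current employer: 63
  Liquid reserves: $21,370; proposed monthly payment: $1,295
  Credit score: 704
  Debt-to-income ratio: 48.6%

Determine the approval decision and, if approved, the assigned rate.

Approved at 11.5%

Credit score 704 ≥ 635 (meets minimum)
Reserves = 21,370/1,295 = 16.5 months ≥ 4
Employment 63 ≥ 24 months
DTI 48.6% ≤ 50%
All requirements met. Score 704 falls in the 690–739 tier → 11.5%.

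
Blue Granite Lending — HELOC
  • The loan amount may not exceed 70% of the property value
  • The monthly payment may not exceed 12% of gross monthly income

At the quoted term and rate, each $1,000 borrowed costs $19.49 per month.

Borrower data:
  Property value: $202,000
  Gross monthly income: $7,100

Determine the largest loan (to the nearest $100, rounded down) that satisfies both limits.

Payment cap: 12% × $7,100 = $852/month.
At $19.49 per $1,000, that supports 852/19.49 × 1,000 ≈ $43,714 → $43,700.
LTV cap: 70% × $202,000 = $141,400 → $141,400.
Binding constraint: payment-to-income.

$43,700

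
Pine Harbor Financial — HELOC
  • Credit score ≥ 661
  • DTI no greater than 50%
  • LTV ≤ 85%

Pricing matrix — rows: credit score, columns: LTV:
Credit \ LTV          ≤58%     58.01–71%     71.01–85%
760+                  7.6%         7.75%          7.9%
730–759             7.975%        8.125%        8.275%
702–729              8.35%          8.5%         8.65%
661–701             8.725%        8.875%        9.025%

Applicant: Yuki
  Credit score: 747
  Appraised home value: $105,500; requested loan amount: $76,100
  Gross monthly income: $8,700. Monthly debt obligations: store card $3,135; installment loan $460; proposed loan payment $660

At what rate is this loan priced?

8.275%

Credit score 747 ≥ 661; Total monthly debts = (3,135 + 460 + 660) = 4,255. DTI: 4,255 ÷ 8,700 = 48.9%, within the 50% cap
LTV = 76,100/105,500 = 72.1% ≤ 85%
Row: 747 falls in 730–759. Column: 72.1% falls in 71.01–85%. Rate = 8.275%.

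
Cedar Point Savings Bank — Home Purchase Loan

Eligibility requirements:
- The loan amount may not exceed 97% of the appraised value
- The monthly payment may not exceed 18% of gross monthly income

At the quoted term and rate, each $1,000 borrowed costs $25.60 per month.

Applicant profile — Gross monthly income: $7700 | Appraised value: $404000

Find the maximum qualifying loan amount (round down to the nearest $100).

Payment cap: 18% × $7,700 = $1,386/month.
At $25.60 per $1,000, that supports 1,386/25.60 × 1,000 ≈ $54,140 → $54,100.
LTV cap: 97% × $404,000 = $391,880 → $391,800.
Binding constraint: payment-to-income.

$54,100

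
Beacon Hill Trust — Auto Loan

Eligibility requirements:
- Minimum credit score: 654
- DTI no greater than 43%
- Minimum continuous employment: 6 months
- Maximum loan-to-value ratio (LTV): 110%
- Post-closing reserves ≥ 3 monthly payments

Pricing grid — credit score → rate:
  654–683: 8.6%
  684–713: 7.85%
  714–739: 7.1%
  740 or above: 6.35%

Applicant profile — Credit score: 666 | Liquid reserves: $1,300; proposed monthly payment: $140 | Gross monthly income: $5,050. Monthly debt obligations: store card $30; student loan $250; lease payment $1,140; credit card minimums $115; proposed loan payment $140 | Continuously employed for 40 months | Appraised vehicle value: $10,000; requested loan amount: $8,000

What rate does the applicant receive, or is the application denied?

Credit score 666 ≥ 654 (meets minimum)
Employment 40 ≥ 6 months
LTV: 8,000 ÷ 10,000 = 80%, within 110% cap
Liquid reserves cover 1,300/140 = 9.3 months — ≥ 3 required
Total monthly debts = (30 + 250 + 1,140 + 115 + 140) = 1,675. DTI = 1,675/5,050 = 33.2% ≤ 43%
All requirements met. Score 666 falls in the 654–683 tier → 8.6%.

Approved at 8.6%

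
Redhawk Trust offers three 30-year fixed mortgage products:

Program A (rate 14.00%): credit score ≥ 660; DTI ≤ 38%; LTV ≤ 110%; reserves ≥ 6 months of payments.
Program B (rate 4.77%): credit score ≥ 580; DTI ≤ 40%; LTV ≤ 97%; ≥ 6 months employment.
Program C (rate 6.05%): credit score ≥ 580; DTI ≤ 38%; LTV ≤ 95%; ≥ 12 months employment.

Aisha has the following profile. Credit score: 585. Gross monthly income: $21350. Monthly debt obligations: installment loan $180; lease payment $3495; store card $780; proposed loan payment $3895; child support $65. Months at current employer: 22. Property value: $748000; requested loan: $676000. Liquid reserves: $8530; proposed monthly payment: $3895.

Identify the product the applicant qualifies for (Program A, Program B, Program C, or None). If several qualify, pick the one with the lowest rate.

Program B

Total debts = (180 + 3,495 + 780 + 3,895 + 65) = 8,415; DTI = 8,415/21,350 = 39.4%.
LTV = 676,000/748,000 = 90.4%.
Reserves = 8,530/3,895 = 2.2 months.
Program A: score 585 < 660; DTI 39.4% > 38%; LTV 90.4% ≤ 110%; reserves 2.2 < 6 mo → does not qualify.
Program B: score 585 ≥ 580; DTI 39.4% ≤ 40%; LTV 90.4% ≤ 97%; employment 22 ≥ 6 mo → qualifies.
Program C: score 585 ≥ 580; DTI 39.4% > 38%; LTV 90.4% ≤ 95%; employment 22 ≥ 12 mo → does not qualify.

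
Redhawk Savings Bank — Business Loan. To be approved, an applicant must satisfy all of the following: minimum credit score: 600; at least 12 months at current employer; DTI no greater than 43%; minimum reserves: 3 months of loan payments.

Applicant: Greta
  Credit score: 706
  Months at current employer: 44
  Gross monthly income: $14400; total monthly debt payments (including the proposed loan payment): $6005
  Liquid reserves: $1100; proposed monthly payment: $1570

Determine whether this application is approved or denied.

Credit score 706 ≥ 600 (meets)
Employment 44 ≥ 12 months
Debt-to-income = 6,005/14,400 = 41.7% — meets 43% limit
Reserves = 1,100/1,570 = 0.7 months < 3
Fails on reserves.

Denied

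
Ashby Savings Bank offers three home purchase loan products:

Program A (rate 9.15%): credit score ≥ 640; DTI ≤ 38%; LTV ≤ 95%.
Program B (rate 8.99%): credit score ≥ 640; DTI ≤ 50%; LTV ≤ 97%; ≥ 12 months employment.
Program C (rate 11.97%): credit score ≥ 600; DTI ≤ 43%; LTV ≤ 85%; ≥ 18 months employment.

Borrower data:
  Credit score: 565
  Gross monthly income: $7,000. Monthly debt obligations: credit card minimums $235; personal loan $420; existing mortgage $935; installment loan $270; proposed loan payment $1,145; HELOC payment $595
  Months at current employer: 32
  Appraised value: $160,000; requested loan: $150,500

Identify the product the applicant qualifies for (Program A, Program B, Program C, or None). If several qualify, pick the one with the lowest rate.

None

Total debts = (235 + 420 + 935 + 270 + 1,145 + 595) = 3,600; DTI = 3,600/7,000 = 51.4%.
LTV = 150,500/160,000 = 94.1%.
Program A: score 565 < 640; DTI 51.4% > 38%; LTV 94.1% ≤ 95% → does not qualify.
Program B: score 565 < 640; DTI 51.4% > 50%; LTV 94.1% ≤ 97%; employment 32 ≥ 12 mo → does not qualify.
Program C: score 565 < 600; DTI 51.4% > 43%; LTV 94.1% > 85%; employment 32 ≥ 18 mo → does not qualify.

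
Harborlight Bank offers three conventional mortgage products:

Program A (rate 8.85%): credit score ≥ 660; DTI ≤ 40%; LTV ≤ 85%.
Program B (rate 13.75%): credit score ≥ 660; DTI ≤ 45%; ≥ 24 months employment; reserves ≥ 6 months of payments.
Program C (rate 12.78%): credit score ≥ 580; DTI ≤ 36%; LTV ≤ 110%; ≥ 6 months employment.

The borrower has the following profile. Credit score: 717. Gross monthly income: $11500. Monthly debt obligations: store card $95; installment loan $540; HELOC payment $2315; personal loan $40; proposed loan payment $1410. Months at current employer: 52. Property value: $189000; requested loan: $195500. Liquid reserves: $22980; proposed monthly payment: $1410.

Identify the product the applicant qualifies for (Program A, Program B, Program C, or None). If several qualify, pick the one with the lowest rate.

Total debts = (95 + 540 + 2,315 + 40 + 1,410) = 4,400; DTI = 4,400/11,500 = 38.3%.
LTV = 195,500/189,000 = 103.4%.
Reserves = 22,980/1,410 = 16.3 months.
Program A: score 717 ≥ 660; DTI 38.3% ≤ 40%; LTV 103.4% > 85% → does not qualify.
Program B: score 717 ≥ 660; DTI 38.3% ≤ 45%; employment 52 ≥ 24 mo; reserves 16.3 ≥ 6 mo → qualifies.
Program C: score 717 ≥ 580; DTI 38.3% > 36%; LTV 103.4% ≤ 110%; employment 52 ≥ 6 mo → does not qualify.

Program B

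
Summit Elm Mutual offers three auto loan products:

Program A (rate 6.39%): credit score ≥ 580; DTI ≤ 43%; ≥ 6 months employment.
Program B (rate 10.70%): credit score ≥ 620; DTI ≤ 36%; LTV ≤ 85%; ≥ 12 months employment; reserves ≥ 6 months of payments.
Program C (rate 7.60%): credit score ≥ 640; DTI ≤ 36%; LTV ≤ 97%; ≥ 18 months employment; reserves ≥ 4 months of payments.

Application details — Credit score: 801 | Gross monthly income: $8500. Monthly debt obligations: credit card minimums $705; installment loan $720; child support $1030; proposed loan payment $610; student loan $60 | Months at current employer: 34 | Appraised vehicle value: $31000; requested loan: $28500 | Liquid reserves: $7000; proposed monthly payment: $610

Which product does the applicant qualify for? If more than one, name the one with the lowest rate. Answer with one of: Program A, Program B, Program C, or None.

Program A

Total debts = (705 + 720 + 1,030 + 610 + 60) = 3,125; DTI = 3,125/8,500 = 36.8%.
LTV = 28,500/31,000 = 91.9%.
Reserves = 7,000/610 = 11.5 months.
Program A: score 801 ≥ 580; DTI 36.8% ≤ 43%; employment 34 ≥ 6 mo → qualifies.
Program B: score 801 ≥ 620; DTI 36.8% > 36%; LTV 91.9% > 85%; employment 34 ≥ 12 mo; reserves 11.5 ≥ 6 mo → does not qualify.
Program C: score 801 ≥ 640; DTI 36.8% > 36%; LTV 91.9% ≤ 97%; employment 34 ≥ 18 mo; reserves 11.5 ≥ 4 mo → does not qualify.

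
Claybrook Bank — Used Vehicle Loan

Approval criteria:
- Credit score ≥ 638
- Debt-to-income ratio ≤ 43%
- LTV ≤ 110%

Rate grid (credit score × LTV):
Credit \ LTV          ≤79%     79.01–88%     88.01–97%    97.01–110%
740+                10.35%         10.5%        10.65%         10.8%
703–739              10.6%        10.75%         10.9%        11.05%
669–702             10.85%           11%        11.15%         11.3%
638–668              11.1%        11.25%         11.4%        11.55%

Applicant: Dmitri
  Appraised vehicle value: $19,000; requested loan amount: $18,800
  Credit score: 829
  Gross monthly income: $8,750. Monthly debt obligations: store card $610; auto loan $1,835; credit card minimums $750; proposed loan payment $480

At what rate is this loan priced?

10.8%

Credit score 829 ≥ 638; Total monthly debts = (610 + 1,835 + 750 + 480) = 3,675. Debt-to-income = 3,675/8,750 = 42% — meets 43% limit
Loan-to-value = 18,800/19,000 = 98.9% — pass (110% max)
Row: 829 falls in 740+. Column: 98.9% falls in 97.01–110%. Rate = 10.8%.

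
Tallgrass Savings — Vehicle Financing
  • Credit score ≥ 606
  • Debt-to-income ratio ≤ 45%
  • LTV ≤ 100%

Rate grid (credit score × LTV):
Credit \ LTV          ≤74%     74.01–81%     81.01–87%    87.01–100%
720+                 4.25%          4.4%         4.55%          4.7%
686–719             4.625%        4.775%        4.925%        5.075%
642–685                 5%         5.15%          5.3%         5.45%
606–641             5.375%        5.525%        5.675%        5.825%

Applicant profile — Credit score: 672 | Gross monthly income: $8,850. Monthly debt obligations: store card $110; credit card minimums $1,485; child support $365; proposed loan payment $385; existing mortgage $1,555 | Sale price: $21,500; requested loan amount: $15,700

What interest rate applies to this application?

5%

Credit score 672 ≥ 606; Total monthly debts = (110 + 1,485 + 365 + 385 + 1,555) = 3,900. Debt-to-income = 3,900/8,850 = 44.1% — meets 45% limit
LTV = 15,700/21,500 = 73% ≤ 100%
Score 672 is in the 642–685 band; LTV 73% is in the ≤74% band → 5%.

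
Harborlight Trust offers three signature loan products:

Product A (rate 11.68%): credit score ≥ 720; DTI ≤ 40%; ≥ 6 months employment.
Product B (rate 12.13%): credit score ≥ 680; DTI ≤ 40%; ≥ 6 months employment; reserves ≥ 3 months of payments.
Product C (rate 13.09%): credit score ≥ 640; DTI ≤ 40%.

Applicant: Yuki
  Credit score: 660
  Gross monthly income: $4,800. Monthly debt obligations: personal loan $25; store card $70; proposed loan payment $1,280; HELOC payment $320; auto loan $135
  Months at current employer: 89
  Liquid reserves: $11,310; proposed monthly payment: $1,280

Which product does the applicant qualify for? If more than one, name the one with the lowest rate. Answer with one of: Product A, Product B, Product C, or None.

Total debts = (25 + 70 + 1,280 + 320 + 135) = 1,830; DTI = 1,830/4,800 = 38.1%.
Reserves = 11,310/1,280 = 8.8 months.
Product A: score 660 < 720; DTI 38.1% ≤ 40%; employment 89 ≥ 6 mo → does not qualify.
Product B: score 660 < 680; DTI 38.1% ≤ 40%; employment 89 ≥ 6 mo; reserves 8.8 ≥ 3 mo → does not qualify.
Product C: score 660 ≥ 640; DTI 38.1% ≤ 40% → qualifies.

Product C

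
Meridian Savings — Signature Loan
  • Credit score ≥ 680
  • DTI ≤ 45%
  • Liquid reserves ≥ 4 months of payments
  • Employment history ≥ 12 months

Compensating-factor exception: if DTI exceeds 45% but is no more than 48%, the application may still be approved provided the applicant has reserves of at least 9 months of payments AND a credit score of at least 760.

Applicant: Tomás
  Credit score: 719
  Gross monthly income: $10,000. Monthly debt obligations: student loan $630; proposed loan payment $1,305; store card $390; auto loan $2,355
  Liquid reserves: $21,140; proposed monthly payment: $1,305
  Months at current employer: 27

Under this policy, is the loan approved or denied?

Denied

Credit score 719 ≥ 680 (meets base)
Total debts = (630 + 1,305 + 390 + 2,355) = 4,680. DTI = 4,680/10,000 = 46.8% > 45% — standard DTI limit exceeded.
Reserves = 21,140/1,305 = 16.2 months ≥ 4
Employment 27 ≥ 12 months
46.8% falls in the override range (45%–48%), so the compensating-factor test applies.
Override check — reserves: 16.2 mo (ok); score: 719 (below 760).
Override conditions not both satisfied; exception does not apply.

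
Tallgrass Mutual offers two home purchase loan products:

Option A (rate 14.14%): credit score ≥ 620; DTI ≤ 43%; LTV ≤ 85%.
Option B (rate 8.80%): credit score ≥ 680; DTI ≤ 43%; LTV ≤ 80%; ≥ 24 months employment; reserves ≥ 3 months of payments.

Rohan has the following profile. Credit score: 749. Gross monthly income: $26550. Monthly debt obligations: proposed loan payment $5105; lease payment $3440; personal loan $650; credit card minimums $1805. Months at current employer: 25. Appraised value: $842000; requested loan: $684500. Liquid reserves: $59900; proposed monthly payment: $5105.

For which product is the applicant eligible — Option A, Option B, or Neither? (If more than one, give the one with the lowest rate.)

Option A

Total debts = (5,105 + 3,440 + 650 + 1,805) = 11,000; DTI = 11,000/26,550 = 41.4%.
LTV = 684,500/842,000 = 81.3%.
Reserves = 59,900/5,105 = 11.7 months.
Option A: score 749 ≥ 620; DTI 41.4% ≤ 43%; LTV 81.3% ≤ 85% → qualifies.
Option B: score 749 ≥ 680; DTI 41.4% ≤ 43%; LTV 81.3% > 80%; employment 25 ≥ 24 mo; reserves 11.7 ≥ 3 mo → does not qualify.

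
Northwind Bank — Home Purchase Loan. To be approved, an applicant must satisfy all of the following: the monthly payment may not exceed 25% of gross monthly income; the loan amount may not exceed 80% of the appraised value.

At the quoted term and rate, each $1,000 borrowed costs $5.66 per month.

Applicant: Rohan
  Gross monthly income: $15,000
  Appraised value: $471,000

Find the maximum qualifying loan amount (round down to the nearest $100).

Payment cap: 25% × $15,000 = $3,750/month.
At $5.66 per $1,000, that supports 3,750/5.66 × 1,000 ≈ $662,544 → $662,500.
LTV cap: 80% × $471,000 = $376,800 → $376,800.
Binding constraint: loan-to-value.

$376,800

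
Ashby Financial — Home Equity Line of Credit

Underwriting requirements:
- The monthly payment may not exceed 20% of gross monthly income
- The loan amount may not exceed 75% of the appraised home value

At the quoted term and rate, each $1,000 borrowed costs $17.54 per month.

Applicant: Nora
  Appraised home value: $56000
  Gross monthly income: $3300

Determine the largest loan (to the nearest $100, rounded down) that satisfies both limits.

$37,600

Payment cap: 20% × $3,300 = $660/month.
At $17.54 per $1,000, that supports 660/17.54 × 1,000 ≈ $37,628 → $37,600.
LTV cap: 75% × $56,000 = $42,000 → $42,000.
Binding constraint: payment-to-income.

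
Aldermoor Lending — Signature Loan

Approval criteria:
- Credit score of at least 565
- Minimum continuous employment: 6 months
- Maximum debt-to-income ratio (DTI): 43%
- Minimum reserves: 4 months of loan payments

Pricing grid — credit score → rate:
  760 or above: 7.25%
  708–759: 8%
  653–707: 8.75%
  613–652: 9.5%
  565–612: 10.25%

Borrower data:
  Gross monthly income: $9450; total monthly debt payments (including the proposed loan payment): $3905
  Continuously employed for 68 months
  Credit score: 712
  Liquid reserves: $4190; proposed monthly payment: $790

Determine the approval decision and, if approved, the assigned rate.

Approved at 8%

Credit score 712 ≥ 565 (meets minimum)
Employment 68 ≥ 6 months
Reserves = 4,190/790 = 5.3 months ≥ 4
DTI = 3,905/9,450 = 41.3% ≤ 43%
All requirements met. Score 712 falls in the 708–759 tier → 8%.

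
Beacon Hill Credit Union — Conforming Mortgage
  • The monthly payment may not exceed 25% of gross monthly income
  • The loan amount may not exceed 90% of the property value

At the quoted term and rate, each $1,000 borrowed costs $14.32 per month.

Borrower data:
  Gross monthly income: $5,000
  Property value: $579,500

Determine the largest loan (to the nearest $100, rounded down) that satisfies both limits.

$87,200

Payment cap: 25% × $5,000 = $1,250/month.
At $14.32 per $1,000, that supports 1,250/14.32 × 1,000 ≈ $87,290 → $87,200.
LTV cap: 90% × $579,500 = $521,550 → $521,500.
Binding constraint: payment-to-income.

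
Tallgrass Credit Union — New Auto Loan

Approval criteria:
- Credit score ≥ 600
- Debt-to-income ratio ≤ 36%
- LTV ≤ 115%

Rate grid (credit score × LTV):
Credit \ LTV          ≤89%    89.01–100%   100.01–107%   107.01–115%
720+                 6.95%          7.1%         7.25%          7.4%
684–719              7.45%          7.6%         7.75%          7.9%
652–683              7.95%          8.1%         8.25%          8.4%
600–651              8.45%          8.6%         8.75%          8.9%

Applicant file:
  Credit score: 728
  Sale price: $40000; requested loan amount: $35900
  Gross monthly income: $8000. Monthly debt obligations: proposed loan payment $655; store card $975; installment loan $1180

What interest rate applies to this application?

Credit score 728 ≥ 600; Total monthly debts = (655 + 975 + 1,180) = 2,810. DTI = 2,810/8,000 = 35.1% ≤ 36%
Loan-to-value = 35,900/40,000 = 89.8% — pass (115% max)
Credit 728 → row 720+; LTV 89.8% → column 89.01–100%. Grid cell → 7.1%.

7.1%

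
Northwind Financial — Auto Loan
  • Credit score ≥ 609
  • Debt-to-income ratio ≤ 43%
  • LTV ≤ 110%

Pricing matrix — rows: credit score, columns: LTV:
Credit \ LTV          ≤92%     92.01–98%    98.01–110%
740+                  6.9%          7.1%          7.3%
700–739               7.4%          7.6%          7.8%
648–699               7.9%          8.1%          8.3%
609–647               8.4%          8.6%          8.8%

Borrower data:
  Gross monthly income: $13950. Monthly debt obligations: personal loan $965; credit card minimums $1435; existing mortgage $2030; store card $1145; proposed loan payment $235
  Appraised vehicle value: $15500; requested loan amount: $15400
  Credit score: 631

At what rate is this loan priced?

Credit score 631 ≥ 609; Total monthly debts = (965 + 1,435 + 2,030 + 1,145 + 235) = 5,810. Debt-to-income = 5,810/13,950 = 41.6% — meets 43% limit
LTV: 15,400 ÷ 15,500 = 99.4%, within 110% cap
Credit 631 → row 609–647; LTV 99.4% → column 98.01–110%. Grid cell → 8.8%.

8.8%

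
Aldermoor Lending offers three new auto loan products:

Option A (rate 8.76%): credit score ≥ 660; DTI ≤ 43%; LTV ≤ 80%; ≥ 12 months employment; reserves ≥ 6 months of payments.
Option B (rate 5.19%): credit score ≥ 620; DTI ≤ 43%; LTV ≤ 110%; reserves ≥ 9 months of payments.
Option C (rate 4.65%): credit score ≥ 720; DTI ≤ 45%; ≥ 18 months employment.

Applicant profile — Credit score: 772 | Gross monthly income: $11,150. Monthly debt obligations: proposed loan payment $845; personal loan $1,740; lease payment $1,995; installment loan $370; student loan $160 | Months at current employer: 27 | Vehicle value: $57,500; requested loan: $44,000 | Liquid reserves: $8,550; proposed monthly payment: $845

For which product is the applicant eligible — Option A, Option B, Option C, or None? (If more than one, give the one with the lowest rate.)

Total debts = (845 + 1,740 + 1,995 + 370 + 160) = 5,110; DTI = 5,110/11,150 = 45.8%.
LTV = 44,000/57,500 = 76.5%.
Reserves = 8,550/845 = 10.1 months.
Option A: score 772 ≥ 660; DTI 45.8% > 43%; LTV 76.5% ≤ 80%; employment 27 ≥ 12 mo; reserves 10.1 ≥ 6 mo → does not qualify.
Option B: score 772 ≥ 620; DTI 45.8% > 43%; LTV 76.5% ≤ 110%; reserves 10.1 ≥ 9 mo → does not qualify.
Option C: score 772 ≥ 720; DTI 45.8% > 45%; employment 27 ≥ 18 mo → does not qualify.

None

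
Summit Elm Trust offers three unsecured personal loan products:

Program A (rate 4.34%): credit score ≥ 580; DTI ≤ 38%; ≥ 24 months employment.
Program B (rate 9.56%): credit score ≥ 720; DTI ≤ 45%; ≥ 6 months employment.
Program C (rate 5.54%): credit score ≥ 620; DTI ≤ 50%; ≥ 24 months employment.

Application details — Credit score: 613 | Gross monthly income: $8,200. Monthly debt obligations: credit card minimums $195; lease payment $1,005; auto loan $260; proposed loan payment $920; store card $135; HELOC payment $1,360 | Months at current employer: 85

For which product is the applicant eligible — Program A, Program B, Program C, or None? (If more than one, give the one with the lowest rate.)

None

Total debts = (195 + 1,005 + 260 + 920 + 135 + 1,360) = 3,875; DTI = 3,875/8,200 = 47.3%.
Program A: score 613 ≥ 580; DTI 47.3% > 38%; employment 85 ≥ 24 mo → does not qualify.
Program B: score 613 < 720; DTI 47.3% > 45%; employment 85 ≥ 6 mo → does not qualify.
Program C: score 613 < 620; DTI 47.3% ≤ 50%; employment 85 ≥ 24 mo → does not qualify.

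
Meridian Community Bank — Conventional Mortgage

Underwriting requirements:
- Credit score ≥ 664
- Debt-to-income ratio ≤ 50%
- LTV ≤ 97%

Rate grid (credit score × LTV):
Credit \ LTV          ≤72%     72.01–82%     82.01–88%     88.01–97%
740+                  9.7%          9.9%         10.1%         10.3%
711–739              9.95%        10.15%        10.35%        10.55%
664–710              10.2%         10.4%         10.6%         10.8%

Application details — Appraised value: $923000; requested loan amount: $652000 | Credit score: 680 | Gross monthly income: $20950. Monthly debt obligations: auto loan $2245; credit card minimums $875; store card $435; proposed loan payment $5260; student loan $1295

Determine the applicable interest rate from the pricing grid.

10.2%

Credit score 680 ≥ 664; Total monthly debts = (2,245 + 875 + 435 + 5,260 + 1,295) = 10,110. DTI = 10,110/20,950 = 48.3% ≤ 50%
LTV: 652,000 ÷ 923,000 = 70.6%, within 97% cap
Row: 680 falls in 664–710. Column: 70.6% falls in ≤72%. Rate = 10.2%.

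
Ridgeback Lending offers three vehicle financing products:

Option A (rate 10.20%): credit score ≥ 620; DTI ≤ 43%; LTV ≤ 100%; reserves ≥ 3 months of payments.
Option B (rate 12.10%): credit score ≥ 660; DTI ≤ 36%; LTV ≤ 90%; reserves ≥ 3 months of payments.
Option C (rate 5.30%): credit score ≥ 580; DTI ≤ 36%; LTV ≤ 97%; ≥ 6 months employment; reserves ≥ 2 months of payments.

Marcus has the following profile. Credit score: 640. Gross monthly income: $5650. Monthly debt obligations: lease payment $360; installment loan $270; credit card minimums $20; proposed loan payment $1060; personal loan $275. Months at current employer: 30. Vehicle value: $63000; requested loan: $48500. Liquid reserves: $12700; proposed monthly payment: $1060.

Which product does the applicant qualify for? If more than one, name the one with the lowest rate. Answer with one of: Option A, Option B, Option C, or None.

Option C

Total debts = (360 + 270 + 20 + 1,060 + 275) = 1,985; DTI = 1,985/5,650 = 35.1%.
LTV = 48,500/63,000 = 77%.
Reserves = 12,700/1,060 = 12.0 months.
Option A: score 640 ≥ 620; DTI 35.1% ≤ 43%; LTV 77% ≤ 100%; reserves 12.0 ≥ 3 mo → qualifies.
Option B: score 640 < 660; DTI 35.1% ≤ 36%; LTV 77% ≤ 90%; reserves 12.0 ≥ 3 mo → does not qualify.
Option C: score 640 ≥ 580; DTI 35.1% ≤ 36%; LTV 77% ≤ 97%; employment 30 ≥ 6 mo; reserves 12.0 ≥ 2 mo → qualifies.
Qualifying: Option A, Option C. Lowest rate is 5.30% → Option C.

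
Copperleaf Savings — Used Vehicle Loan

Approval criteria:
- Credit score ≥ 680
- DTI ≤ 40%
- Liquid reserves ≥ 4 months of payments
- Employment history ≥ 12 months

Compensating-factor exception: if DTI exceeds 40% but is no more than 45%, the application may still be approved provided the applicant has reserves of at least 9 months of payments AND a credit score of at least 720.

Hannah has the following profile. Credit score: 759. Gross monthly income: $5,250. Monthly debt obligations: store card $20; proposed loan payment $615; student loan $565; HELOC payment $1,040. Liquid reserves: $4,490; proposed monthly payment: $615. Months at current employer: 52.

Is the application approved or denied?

Denied

Credit score 759 ≥ 680 (meets base)
Total debts = (20 + 615 + 565 + 1,040) = 2,240. DTI = 2,240/5,250 = 42.7% > 40% — standard DTI limit exceeded.
Reserves = 4,490/615 = 7.3 months ≥ 4
Employment 52 ≥ 12 months
DTI 42.7% is within the 40%–45% exception band; checking compensating factors.
Reserves 7.3 < 9 months; credit score 759 ≥ 720.
Compensating-factor requirement not fully met.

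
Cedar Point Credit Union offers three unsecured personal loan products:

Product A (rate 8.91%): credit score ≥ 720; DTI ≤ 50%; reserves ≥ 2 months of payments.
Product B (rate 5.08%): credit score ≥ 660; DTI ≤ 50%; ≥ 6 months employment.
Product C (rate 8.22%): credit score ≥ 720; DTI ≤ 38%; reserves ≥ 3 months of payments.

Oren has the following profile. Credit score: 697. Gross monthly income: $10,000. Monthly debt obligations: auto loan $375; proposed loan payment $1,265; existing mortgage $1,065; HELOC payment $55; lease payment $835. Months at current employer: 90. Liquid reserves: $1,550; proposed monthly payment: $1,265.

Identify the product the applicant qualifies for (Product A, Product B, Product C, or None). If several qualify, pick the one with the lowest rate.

Total debts = (375 + 1,265 + 1,065 + 55 + 835) = 3,595; DTI = 3,595/10,000 = 36%.
Reserves = 1,550/1,265 = 1.2 months.
Product A: score 697 < 720; DTI 36% ≤ 50%; reserves 1.2 < 2 mo → does not qualify.
Product B: score 697 ≥ 660; DTI 36% ≤ 50%; employment 90 ≥ 6 mo → qualifies.
Product C: score 697 < 720; DTI 36% ≤ 38%; reserves 1.2 < 3 mo → does not qualify.

Product B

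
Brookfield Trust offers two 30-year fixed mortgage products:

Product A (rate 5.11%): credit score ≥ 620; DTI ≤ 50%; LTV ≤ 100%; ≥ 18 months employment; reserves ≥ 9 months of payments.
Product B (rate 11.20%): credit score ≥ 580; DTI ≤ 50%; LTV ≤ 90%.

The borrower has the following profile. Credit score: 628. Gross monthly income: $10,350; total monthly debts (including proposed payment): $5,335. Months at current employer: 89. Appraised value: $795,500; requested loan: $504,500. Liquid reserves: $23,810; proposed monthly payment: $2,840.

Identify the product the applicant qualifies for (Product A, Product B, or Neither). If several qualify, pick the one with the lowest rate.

DTI = 5,335/10,350 = 51.5%.
LTV = 504,500/795,500 = 63.4%.
Reserves = 23,810/2,840 = 8.4 months.
Product A: score 628 ≥ 620; DTI 51.5% > 50%; LTV 63.4% ≤ 100%; employment 89 ≥ 18 mo; reserves 8.4 < 9 mo → does not qualify.
Product B: score 628 ≥ 580; DTI 51.5% > 50%; LTV 63.4% ≤ 90% → does not qualify.

Neither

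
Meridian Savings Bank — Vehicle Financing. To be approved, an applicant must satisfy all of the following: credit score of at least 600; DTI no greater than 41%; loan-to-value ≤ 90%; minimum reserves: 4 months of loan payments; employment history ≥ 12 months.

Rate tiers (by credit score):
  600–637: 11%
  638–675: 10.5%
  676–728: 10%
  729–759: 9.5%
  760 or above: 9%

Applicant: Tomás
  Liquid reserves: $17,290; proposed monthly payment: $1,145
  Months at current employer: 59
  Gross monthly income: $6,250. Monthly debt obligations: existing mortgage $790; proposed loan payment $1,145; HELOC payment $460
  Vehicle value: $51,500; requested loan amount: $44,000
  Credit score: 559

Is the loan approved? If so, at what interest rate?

Denied

Credit score 559 < 600 (below minimum)
Total monthly debts = (790 + 1,145 + 460) = 2,395. DTI = 2,395/6,250 = 38.3% ≤ 41%
Employment 59 ≥ 12 months
Liquid reserves cover 17,290/1,145 = 15.1 months — ≥ 4 required
Loan-to-value = 44,000/51,500 = 85.4% — pass (90% max)
Not all requirements met → denied.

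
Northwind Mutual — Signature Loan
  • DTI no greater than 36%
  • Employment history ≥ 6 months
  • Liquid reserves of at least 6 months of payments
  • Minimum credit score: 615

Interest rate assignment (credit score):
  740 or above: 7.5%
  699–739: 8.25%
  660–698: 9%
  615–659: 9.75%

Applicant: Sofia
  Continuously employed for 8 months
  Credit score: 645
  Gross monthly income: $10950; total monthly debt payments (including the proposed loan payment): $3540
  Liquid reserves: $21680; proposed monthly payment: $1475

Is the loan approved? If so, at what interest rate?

Credit score 645 ≥ 615 (meets minimum)
DTI: 3,540 ÷ 10,950 = 32.3%, within the 36% cap
Reserves: 21,680 ÷ 1,475 = 14.7 months (meets 6-month minimum)
Employment 8 ≥ 6 months
All requirements met. Score 645 falls in the 615–659 tier → 9.75%.

Approved at 9.75%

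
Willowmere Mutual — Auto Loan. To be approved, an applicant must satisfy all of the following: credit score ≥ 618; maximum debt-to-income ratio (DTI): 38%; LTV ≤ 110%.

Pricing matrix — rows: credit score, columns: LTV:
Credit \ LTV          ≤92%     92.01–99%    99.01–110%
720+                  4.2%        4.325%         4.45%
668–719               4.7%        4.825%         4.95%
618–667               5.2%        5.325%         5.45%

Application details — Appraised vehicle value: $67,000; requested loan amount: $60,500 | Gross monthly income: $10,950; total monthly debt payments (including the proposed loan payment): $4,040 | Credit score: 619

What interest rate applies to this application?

5.2%

Credit score 619 ≥ 618; Debt-to-income = 4,040/10,950 = 36.9% — meets 38% limit
Loan-to-value = 60,500/67,000 = 90.3% — pass (110% max)
Score 619 is in the 618–667 band; LTV 90.3% is in the ≤92% band → 5.2%.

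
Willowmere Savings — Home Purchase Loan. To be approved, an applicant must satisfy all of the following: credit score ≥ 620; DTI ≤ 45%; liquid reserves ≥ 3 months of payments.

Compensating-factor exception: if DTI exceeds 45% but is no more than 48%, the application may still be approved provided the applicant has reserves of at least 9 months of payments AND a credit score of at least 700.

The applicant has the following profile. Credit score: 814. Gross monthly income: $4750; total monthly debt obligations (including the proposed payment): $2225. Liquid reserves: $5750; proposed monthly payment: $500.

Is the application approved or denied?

Credit score 814 ≥ 620 (meets base)
DTI = 2,225/4,750 = 46.8% > 45% — standard DTI limit exceeded.
Liquid reserves cover 5,750/500 = 11.5 months — ≥ 3 required
DTI 46.8% is within the 45%–48% exception band; checking compensating factors.
Reserves 11.5 ≥ 9 months; credit score 814 ≥ 700.
Both compensating conditions met → exception applies.

Approved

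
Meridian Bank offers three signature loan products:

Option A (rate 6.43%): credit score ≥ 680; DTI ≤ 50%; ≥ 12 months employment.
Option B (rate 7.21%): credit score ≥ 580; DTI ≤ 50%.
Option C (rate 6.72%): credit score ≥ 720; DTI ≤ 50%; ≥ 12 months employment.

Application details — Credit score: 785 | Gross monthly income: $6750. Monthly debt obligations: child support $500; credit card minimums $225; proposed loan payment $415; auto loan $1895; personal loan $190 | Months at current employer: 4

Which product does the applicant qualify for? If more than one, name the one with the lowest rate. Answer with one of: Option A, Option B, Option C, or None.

Option B

Total debts = (500 + 225 + 415 + 1,895 + 190) = 3,225; DTI = 3,225/6,750 = 47.8%.
Option A: score 785 ≥ 680; DTI 47.8% ≤ 50%; employment 4 < 12 mo → does not qualify.
Option B: score 785 ≥ 580; DTI 47.8% ≤ 50% → qualifies.
Option C: score 785 ≥ 720; DTI 47.8% ≤ 50%; employment 4 < 12 mo → does not qualify.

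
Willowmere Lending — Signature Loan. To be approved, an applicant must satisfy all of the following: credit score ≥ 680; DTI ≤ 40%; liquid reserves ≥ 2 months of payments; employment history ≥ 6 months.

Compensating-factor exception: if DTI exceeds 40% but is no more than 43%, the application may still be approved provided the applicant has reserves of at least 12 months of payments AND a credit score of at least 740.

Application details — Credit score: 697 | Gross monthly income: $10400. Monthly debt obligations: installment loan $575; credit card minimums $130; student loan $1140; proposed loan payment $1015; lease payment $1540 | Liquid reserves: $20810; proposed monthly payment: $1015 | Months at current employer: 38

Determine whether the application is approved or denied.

Credit score 697 ≥ 680 (meets base)
Total debts = (575 + 130 + 1,140 + 1,015 + 1,540) = 4,400. DTI: 4,400 ÷ 10,400 = 42.3%, over the 40% base limit.
Reserves = 20,810/1,015 = 20.5 months ≥ 2
Employment 38 ≥ 6 months
DTI 42.3% is within the 40%–43% exception band; checking compensating factors.
Override check — reserves: 20.5 mo (ok); score: 697 (below 740).
Override conditions not both satisfied; exception does not apply.

Denied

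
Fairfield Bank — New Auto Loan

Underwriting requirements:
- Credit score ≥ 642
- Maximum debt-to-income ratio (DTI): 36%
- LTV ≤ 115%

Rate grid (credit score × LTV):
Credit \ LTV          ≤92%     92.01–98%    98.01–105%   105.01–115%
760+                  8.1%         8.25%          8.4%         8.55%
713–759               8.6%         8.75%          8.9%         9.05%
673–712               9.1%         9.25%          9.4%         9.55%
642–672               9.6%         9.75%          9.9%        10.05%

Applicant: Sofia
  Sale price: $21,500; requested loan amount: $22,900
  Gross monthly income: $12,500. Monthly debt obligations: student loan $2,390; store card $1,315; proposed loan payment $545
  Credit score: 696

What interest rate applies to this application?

Credit score 696 ≥ 642; Total monthly debts = (2,390 + 1,315 + 545) = 4,250. Debt-to-income = 4,250/12,500 = 34% — meets 36% limit
LTV: 22,900 ÷ 21,500 = 106.5%, within 115% cap
Row: 696 falls in 673–712. Column: 106.5% falls in 105.01–115%. Rate = 9.55%.

9.55%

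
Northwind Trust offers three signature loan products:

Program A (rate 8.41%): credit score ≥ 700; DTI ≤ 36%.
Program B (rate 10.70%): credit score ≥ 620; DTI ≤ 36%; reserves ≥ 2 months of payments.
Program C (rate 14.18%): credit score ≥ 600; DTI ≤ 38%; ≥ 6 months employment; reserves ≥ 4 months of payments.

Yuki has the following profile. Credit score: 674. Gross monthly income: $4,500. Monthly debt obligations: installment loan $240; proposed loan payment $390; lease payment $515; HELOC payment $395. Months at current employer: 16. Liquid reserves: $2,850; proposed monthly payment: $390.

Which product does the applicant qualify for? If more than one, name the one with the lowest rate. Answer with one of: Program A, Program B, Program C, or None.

Program B

Total debts = (240 + 390 + 515 + 395) = 1,540; DTI = 1,540/4,500 = 34.2%.
Reserves = 2,850/390 = 7.3 months.
Program A: score 674 < 700; DTI 34.2% ≤ 36% → does not qualify.
Program B: score 674 ≥ 620; DTI 34.2% ≤ 36%; reserves 7.3 ≥ 2 mo → qualifies.
Program C: score 674 ≥ 600; DTI 34.2% ≤ 38%; employment 16 ≥ 6 mo; reserves 7.3 ≥ 4 mo → qualifies.
Qualifying: Program B, Program C. Lowest rate is 10.70% → Program B.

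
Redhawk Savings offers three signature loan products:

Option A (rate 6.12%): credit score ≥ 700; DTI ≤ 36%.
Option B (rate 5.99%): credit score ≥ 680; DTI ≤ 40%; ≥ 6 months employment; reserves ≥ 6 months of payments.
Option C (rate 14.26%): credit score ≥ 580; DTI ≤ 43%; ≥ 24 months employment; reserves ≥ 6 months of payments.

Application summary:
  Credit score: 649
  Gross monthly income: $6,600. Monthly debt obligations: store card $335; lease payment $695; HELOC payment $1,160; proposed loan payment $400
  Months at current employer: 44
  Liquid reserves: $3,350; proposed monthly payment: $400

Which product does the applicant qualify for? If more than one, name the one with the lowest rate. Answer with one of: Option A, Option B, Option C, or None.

Option C

Total debts = (335 + 695 + 1,160 + 400) = 2,590; DTI = 2,590/6,600 = 39.2%.
Reserves = 3,350/400 = 8.4 months.
Option A: score 649 < 700; DTI 39.2% > 36% → does not qualify.
Option B: score 649 < 680; DTI 39.2% ≤ 40%; employment 44 ≥ 6 mo; reserves 8.4 ≥ 6 mo → does not qualify.
Option C: score 649 ≥ 580; DTI 39.2% ≤ 43%; employment 44 ≥ 24 mo; reserves 8.4 ≥ 6 mo → qualifies.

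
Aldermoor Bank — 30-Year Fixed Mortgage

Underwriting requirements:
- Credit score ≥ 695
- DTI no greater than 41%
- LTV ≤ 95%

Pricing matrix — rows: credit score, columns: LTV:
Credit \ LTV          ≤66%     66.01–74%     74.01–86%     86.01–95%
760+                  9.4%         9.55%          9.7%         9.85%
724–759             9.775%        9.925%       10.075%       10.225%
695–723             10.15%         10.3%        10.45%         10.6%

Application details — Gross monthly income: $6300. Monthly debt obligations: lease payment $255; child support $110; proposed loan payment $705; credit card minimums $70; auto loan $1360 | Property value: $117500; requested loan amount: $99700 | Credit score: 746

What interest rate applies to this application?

10.075%

Credit score 746 ≥ 695; Total monthly debts = (255 + 110 + 705 + 70 + 1,360) = 2,500. DTI = 2,500/6,300 = 39.7% ≤ 41%
LTV = 99,700/117,500 = 84.9% ≤ 95%
Credit 746 → row 724–759; LTV 84.9% → column 74.01–86%. Grid cell → 10.075%.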